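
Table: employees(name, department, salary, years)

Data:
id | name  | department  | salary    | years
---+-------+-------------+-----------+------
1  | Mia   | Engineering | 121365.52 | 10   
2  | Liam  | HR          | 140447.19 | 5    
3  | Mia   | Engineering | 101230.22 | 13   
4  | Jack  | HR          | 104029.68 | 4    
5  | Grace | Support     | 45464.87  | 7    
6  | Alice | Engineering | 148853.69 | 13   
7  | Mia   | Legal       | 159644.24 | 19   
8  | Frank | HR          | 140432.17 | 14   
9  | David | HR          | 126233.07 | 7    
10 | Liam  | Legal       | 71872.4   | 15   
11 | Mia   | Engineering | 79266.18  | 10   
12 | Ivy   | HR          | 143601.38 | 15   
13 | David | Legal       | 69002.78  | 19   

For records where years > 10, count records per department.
SELECT department, COUNT(*)
FROM employees
WHERE years > 10
GROUP BY department

Note: WHERE filters rows before grouping.

Result:
  Engineering: 2
  HR: 2
  Legal: 3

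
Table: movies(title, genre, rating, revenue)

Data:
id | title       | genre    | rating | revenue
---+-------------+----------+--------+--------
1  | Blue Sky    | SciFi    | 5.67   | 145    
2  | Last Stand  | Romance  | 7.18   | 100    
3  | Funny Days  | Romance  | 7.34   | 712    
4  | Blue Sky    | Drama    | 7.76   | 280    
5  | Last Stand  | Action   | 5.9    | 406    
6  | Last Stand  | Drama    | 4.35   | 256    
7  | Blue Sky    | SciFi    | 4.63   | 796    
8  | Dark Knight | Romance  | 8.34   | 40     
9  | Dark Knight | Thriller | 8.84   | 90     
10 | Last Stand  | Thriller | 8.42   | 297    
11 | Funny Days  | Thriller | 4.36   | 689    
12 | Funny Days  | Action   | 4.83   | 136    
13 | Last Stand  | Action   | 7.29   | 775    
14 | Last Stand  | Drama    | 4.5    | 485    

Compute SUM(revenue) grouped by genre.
SELECT genre, SUM(revenue) as result
FROM movies
GROUP BY genre

Result:
  Action: 1317
  Drama: 1021
  Romance: 852
  SciFi: 941
  Thriller: 1076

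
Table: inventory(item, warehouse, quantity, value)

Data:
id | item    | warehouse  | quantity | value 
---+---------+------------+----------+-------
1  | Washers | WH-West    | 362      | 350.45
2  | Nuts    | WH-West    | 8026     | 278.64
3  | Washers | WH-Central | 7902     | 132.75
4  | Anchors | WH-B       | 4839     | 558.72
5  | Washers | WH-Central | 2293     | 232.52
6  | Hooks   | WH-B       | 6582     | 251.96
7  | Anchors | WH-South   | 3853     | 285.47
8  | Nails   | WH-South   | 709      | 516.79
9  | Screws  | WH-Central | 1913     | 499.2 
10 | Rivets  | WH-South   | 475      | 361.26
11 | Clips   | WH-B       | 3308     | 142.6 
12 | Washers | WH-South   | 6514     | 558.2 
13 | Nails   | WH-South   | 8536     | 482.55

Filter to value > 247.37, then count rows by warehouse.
SELECT warehouse, COUNT(*)
FROM inventory
WHERE value > 247.37
GROUP BY warehouse

Note: WHERE filters rows before grouping.

Result:
  WH-B: 2
  WH-Central: 1
  WH-South: 5
  WH-West: 2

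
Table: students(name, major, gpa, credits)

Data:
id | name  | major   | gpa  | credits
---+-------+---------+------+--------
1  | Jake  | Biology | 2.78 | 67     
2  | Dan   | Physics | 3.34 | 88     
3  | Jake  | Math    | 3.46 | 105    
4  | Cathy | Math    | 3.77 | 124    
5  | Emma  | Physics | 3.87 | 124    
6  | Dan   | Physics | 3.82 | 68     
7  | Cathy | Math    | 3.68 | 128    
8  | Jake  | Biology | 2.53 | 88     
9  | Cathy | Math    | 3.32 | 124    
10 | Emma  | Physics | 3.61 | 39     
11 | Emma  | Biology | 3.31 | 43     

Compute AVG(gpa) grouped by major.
SELECT major, AVG(gpa) as result
FROM students
GROUP BY major

Result:
  Biology: 2.87
  Math: 3.56
  Physics: 3.66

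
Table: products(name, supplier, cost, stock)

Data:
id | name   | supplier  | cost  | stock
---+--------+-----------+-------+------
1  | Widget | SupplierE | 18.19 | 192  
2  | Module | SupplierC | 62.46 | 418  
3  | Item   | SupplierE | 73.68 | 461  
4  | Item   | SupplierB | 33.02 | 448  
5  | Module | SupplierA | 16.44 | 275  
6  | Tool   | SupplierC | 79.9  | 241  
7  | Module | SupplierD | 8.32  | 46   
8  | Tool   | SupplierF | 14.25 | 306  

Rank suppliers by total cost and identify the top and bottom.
SELECT supplier, SUM(cost)
FROM products
GROUP BY supplier
ORDER BY SUM(cost)

All groups:
  SupplierD: 8.32
  SupplierF: 14.25
  SupplierA: 16.44
  SupplierB: 33.02
  SupplierE: 91.87
  SupplierC: 142.36

Highest: SupplierC (142.36)
Lowest: SupplierD (8.32)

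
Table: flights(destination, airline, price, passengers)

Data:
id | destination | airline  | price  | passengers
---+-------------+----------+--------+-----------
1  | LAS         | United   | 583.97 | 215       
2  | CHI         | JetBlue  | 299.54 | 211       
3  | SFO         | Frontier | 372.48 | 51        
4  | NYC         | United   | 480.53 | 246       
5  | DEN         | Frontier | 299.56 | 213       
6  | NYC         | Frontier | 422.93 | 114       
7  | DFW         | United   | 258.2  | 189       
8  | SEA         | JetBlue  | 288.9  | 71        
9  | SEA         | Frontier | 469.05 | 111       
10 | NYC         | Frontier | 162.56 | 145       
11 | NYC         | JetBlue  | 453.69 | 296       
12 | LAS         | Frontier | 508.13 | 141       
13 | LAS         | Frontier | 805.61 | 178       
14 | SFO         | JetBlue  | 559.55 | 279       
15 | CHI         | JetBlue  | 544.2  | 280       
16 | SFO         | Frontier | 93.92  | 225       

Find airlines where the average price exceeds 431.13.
SELECT airline, AVG(price)
FROM flights
GROUP BY airline
HAVING AVG(price) > 431.13

Result:
  United: avg=440.90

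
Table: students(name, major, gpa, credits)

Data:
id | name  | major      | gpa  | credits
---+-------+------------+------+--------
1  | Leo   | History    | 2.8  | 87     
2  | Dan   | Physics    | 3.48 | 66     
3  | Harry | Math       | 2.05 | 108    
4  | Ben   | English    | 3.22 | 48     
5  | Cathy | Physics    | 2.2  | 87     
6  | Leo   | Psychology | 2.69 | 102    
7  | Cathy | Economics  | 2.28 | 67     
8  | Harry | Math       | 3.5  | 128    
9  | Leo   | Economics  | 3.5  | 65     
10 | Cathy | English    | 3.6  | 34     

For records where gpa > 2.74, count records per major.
SELECT major, COUNT(*)
FROM students
WHERE gpa > 2.74
GROUP BY major

Note: WHERE filters rows before grouping.

Result:
  Economics: 1
  English: 2
  History: 1
  Math: 1
  Physics: 1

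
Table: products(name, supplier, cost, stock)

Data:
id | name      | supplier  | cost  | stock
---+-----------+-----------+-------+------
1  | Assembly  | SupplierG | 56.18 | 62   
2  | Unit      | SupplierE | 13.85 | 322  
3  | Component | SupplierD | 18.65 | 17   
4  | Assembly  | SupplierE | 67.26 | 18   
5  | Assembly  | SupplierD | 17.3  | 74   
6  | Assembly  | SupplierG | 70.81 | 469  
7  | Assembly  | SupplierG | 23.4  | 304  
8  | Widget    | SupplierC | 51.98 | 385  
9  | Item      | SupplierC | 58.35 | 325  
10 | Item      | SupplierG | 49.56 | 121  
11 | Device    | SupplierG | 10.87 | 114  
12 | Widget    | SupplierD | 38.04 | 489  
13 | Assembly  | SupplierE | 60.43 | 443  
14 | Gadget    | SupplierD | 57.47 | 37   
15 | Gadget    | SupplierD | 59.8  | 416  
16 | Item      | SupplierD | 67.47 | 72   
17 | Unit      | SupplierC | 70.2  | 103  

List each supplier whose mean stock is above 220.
SELECT supplier, AVG(stock)
FROM products
GROUP BY supplier
HAVING AVG(stock) > 220

Result:
  SupplierC: avg=271.00
  SupplierE: avg=261.00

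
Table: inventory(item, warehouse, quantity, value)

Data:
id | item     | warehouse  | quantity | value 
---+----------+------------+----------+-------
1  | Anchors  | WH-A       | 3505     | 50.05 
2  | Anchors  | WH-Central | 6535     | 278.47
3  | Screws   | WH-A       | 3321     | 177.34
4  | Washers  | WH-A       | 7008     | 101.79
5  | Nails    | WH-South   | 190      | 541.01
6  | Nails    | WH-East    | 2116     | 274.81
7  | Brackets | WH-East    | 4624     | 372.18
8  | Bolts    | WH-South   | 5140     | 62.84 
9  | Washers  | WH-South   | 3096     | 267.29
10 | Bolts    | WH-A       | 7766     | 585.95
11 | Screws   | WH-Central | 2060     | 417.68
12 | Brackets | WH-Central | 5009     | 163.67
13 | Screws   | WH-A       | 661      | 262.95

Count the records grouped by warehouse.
SELECT warehouse, COUNT(*) as count
FROM inventory
GROUP BY warehouse

Result:
  WH-A: 5
  WH-Central: 3
  WH-East: 2
  WH-South: 3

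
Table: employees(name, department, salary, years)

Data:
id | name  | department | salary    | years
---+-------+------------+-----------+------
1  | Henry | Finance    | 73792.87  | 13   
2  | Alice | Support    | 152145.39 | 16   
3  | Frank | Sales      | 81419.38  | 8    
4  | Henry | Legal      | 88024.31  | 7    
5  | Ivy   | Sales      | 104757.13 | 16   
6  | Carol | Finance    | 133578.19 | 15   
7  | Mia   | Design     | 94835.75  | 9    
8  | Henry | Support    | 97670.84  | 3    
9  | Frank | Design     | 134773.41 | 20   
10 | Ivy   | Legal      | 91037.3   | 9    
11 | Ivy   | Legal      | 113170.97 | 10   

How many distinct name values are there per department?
SELECT department, COUNT(DISTINCT name)
FROM employees
GROUP BY department

Result:
  Design: 2 distinct
  Finance: 2 distinct
  Legal: 2 distinct
  Sales: 2 distinct
  Support: 2 distinct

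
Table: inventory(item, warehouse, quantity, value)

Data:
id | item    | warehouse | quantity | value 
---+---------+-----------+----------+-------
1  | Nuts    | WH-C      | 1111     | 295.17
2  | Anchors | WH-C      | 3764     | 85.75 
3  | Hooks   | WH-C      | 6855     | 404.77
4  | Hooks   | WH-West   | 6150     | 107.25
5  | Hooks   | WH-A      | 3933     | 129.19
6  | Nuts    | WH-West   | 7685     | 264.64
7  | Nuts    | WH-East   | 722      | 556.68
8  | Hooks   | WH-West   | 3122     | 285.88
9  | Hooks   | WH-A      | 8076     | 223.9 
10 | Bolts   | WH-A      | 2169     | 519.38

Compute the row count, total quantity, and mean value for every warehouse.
SELECT warehouse,
       COUNT(*) as cnt,
       SUM(quantity) as total_quantity,
       AVG(value) as avg_value
FROM inventory
GROUP BY warehouse

Result:
  WH-A: 3 records, 14178 total quantity, 290.82 avg value
  WH-C: 3 records, 11730 total quantity, 261.90 avg value
  WH-East: 1 records, 722 total quantity, 556.68 avg value
  WH-West: 3 records, 16957 total quantity, 219.26 avg value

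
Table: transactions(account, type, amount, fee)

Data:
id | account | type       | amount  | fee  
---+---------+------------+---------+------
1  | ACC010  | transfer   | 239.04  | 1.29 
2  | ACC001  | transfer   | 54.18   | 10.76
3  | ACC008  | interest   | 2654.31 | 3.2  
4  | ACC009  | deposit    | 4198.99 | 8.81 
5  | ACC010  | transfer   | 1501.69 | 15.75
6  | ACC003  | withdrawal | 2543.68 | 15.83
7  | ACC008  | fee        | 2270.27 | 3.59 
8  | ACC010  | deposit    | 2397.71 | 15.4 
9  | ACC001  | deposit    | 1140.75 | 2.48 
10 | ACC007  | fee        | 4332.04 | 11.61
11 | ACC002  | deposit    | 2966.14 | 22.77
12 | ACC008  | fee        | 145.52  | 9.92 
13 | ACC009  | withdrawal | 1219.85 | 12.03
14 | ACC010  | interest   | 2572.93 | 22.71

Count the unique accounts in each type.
SELECT type, COUNT(DISTINCT account)
FROM transactions
GROUP BY type

Result:
  deposit: 4 distinct
  fee: 2 distinct
  interest: 2 distinct
  transfer: 2 distinct
  withdrawal: 2 distinct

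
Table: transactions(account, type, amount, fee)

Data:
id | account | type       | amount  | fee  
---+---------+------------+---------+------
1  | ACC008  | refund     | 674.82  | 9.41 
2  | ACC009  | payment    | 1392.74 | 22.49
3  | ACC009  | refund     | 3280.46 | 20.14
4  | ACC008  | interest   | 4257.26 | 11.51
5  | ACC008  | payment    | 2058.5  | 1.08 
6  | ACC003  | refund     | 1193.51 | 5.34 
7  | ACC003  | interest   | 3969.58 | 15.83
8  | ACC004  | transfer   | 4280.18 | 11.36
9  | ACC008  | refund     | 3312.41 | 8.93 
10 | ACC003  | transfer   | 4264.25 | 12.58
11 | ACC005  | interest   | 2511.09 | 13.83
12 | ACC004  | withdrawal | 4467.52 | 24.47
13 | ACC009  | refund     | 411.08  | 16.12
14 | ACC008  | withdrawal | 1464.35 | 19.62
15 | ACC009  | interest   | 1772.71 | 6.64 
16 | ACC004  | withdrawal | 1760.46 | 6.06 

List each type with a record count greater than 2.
SELECT type, COUNT(*) as cnt
FROM transactions
GROUP BY type
HAVING COUNT(*) > 2

Result:
  interest: 4
  refund: 5
  withdrawal: 3

Note: HAVING filters groups after aggregation, WHERE filters rows before.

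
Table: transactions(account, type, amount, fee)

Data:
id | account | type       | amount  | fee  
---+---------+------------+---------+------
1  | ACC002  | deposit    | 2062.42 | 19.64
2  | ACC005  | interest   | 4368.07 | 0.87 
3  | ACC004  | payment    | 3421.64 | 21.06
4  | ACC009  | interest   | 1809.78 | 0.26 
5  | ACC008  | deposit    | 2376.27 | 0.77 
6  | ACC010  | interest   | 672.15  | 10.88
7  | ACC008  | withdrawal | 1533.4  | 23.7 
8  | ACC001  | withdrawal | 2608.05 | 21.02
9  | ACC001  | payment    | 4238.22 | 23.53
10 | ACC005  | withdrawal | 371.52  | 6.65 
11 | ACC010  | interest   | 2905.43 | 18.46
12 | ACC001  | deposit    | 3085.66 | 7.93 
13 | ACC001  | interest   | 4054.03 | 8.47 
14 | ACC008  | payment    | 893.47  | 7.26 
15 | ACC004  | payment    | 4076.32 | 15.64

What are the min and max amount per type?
SELECT type, MIN(amount), MAX(amount)
FROM transactions
GROUP BY type

Result:
  deposit: min=2062.42, max=3085.66
  interest: min=672.15, max=4368.07
  payment: min=893.47, max=4238.22
  withdrawal: min=371.52, max=2608.05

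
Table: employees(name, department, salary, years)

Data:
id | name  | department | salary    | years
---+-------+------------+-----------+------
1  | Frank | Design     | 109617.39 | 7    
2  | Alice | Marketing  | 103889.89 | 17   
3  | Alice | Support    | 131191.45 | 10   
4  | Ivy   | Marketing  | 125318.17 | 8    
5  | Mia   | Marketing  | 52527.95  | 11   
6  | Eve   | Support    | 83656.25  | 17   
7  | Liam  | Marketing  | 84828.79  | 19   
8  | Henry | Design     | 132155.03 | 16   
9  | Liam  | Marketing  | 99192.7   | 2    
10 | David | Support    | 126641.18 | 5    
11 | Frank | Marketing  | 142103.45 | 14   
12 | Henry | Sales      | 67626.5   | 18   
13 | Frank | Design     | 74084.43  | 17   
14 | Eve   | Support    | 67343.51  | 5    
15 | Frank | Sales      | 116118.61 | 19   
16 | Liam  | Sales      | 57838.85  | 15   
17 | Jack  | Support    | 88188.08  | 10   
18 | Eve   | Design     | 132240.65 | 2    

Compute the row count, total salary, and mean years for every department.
SELECT department,
       COUNT(*) as cnt,
       SUM(salary) as total_salary,
       AVG(years) as avg_years
FROM employees
GROUP BY department

Result:
  Design: 4 records, 448097.50 total salary, 10.50 avg years
  Marketing: 6 records, 607860.95 total salary, 11.83 avg years
  Sales: 3 records, 241583.96 total salary, 17.33 avg years
  Support: 5 records, 497020.47 total salary, 9.40 avg years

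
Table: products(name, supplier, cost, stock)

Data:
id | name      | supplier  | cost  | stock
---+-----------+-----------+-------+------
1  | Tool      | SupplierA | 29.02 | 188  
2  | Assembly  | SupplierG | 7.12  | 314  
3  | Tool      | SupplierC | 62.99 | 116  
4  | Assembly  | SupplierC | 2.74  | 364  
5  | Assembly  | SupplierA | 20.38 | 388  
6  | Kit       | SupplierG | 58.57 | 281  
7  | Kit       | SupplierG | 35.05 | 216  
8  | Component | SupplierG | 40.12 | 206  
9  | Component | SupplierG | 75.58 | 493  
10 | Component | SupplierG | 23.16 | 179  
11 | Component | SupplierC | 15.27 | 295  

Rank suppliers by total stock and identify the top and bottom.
SELECT supplier, SUM(stock)
FROM products
GROUP BY supplier
ORDER BY SUM(stock)

All groups:
  SupplierA: 576
  SupplierC: 775
  SupplierG: 1689

Highest: SupplierG (1689)
Lowest: SupplierA (576)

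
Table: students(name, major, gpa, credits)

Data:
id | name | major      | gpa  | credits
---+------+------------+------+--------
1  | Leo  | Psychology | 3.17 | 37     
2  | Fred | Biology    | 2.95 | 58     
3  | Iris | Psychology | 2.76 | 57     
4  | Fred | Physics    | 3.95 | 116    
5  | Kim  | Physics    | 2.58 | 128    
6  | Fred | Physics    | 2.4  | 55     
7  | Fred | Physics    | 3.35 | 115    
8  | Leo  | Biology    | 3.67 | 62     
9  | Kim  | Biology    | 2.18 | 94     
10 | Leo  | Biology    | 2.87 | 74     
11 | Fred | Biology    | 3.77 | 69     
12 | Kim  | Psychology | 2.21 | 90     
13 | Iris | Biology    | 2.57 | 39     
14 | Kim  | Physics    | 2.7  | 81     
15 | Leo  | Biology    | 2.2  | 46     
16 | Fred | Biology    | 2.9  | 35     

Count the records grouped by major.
SELECT major, COUNT(*) as count
FROM students
GROUP BY major

Result:
  Biology: 8
  Physics: 5
  Psychology: 3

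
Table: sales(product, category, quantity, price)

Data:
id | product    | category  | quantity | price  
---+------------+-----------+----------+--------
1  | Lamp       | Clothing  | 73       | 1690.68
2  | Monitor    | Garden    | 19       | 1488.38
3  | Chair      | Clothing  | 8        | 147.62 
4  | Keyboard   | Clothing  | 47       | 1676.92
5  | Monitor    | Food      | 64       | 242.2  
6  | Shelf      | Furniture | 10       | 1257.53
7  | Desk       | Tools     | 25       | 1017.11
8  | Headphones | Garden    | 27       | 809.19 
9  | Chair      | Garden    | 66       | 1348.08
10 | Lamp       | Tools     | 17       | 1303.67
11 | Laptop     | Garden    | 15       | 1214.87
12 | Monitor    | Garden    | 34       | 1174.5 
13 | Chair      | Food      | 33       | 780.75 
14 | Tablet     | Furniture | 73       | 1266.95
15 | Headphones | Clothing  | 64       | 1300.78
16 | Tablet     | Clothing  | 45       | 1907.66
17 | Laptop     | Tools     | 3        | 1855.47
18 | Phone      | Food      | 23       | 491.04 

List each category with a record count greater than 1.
SELECT category, COUNT(*) as cnt
FROM sales
GROUP BY category
HAVING COUNT(*) > 1

Result:
  Clothing: 5
  Food: 3
  Furniture: 2
  Garden: 5
  Tools: 3

Note: HAVING filters groups after aggregation, WHERE filters rows before.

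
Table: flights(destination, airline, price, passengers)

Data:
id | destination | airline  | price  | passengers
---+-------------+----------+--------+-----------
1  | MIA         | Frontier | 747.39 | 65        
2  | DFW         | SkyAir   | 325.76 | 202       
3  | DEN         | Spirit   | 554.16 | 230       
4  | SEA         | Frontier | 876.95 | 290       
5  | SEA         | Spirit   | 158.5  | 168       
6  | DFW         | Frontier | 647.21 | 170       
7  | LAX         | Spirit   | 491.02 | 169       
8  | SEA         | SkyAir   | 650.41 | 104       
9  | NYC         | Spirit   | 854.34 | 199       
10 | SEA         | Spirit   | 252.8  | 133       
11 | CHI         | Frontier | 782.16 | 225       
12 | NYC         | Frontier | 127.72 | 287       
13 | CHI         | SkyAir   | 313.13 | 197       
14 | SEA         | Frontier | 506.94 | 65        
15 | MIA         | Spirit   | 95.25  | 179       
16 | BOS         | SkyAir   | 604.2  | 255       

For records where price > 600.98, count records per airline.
SELECT airline, COUNT(*)
FROM flights
WHERE price > 600.98
GROUP BY airline

Note: WHERE filters rows before grouping.

Result:
  Frontier: 4
  SkyAir: 2
  Spirit: 1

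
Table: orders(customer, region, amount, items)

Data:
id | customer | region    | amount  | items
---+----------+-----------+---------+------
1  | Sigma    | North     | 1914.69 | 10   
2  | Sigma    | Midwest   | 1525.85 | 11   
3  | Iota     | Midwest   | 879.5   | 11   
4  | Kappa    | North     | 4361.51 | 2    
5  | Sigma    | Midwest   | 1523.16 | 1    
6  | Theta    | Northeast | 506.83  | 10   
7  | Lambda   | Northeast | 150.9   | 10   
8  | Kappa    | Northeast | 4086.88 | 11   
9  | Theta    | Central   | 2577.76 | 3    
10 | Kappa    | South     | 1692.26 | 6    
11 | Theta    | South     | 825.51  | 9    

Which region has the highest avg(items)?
SELECT region, AVG(items) as val
FROM orders
GROUP BY region
ORDER BY val DESC
LIMIT 1

Result: Northeast with avg(items) = 10.33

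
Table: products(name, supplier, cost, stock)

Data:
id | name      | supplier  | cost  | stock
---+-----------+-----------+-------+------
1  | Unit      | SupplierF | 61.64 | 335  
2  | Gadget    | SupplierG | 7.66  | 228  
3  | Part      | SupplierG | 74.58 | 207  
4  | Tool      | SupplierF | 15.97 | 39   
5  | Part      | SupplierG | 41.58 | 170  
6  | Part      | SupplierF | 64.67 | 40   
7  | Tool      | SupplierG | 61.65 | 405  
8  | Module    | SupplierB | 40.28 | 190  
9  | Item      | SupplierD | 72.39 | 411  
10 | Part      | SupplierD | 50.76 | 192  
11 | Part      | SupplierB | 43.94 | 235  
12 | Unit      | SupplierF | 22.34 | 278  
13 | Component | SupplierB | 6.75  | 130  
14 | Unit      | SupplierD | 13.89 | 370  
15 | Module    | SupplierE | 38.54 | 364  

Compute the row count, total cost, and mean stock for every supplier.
SELECT supplier,
       COUNT(*) as cnt,
       SUM(cost) as total_cost,
       AVG(stock) as avg_stock
FROM products
GROUP BY supplier

Result:
  SupplierB: 3 records, 90.97 total cost, 185.00 avg stock
  SupplierD: 3 records, 137.04 total cost, 324.33 avg stock
  SupplierE: 1 records, 38.54 total cost, 364.00 avg stock
  SupplierF: 4 records, 164.62 total cost, 173.00 avg stock
  SupplierG: 4 records, 185.47 total cost, 252.50 avg stock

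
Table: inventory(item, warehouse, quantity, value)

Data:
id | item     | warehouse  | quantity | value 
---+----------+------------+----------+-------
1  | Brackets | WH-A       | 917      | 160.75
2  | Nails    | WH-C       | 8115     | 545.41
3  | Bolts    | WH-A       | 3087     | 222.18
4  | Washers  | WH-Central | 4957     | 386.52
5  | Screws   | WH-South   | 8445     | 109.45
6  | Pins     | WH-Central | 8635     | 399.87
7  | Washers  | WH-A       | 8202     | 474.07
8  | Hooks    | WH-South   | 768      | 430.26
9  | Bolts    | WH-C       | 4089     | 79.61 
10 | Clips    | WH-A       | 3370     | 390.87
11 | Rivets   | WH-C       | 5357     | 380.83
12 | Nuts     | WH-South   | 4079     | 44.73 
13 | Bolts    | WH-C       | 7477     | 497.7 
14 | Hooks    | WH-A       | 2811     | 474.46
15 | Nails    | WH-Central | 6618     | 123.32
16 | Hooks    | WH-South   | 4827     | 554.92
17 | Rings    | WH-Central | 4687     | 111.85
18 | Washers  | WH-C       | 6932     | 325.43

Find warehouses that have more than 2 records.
SELECT warehouse, COUNT(*) as cnt
FROM inventory
GROUP BY warehouse
HAVING COUNT(*) > 2

Result:
  WH-A: 5
  WH-C: 5
  WH-Central: 4
  WH-South: 4

Note: HAVING filters groups after aggregation, WHERE filters rows before.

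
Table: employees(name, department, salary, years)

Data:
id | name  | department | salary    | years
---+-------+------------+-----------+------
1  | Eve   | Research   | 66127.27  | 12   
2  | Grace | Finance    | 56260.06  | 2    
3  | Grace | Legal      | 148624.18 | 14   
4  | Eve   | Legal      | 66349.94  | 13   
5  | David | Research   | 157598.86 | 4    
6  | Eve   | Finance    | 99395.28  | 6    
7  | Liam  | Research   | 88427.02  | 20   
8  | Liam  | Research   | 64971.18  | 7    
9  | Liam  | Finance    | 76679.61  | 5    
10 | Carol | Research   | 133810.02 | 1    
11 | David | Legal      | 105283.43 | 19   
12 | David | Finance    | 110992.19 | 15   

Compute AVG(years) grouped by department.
SELECT department, AVG(years) as result
FROM employees
GROUP BY department

Result:
  Finance: 7.00
  Legal: 15.33
  Research: 8.80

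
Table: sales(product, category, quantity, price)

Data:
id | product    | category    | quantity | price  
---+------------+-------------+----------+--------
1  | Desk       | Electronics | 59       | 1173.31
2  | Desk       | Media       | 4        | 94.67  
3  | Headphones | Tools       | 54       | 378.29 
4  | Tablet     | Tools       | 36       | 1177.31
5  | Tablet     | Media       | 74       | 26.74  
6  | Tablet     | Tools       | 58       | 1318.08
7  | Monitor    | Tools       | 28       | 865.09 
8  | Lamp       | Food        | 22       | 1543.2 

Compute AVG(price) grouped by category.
SELECT category, AVG(price) as result
FROM sales
GROUP BY category

Result:
  Electronics: 1173.31
  Food: 1543.20
  Media: 60.71
  Tools: 934.69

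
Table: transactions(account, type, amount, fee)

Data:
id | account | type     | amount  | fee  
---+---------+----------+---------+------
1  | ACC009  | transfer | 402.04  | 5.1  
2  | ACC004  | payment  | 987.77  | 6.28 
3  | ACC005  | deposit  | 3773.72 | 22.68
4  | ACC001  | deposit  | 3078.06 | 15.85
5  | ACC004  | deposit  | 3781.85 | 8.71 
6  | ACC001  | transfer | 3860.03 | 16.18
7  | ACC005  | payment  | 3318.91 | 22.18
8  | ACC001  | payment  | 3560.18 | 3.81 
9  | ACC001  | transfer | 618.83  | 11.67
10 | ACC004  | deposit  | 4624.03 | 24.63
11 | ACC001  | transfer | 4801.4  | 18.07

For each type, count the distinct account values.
SELECT type, COUNT(DISTINCT account)
FROM transactions
GROUP BY type

Result:
  deposit: 3 distinct
  payment: 3 distinct
  transfer: 2 distinct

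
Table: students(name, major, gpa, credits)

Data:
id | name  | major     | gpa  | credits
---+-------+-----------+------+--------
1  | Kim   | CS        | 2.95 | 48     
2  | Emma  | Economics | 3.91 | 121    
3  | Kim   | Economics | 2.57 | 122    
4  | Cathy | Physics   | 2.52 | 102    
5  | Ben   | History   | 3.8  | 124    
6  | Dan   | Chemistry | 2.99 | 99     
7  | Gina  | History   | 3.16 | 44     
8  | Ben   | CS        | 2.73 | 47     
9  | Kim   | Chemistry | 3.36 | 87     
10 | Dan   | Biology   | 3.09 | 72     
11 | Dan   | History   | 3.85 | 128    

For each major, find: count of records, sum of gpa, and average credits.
SELECT major,
       COUNT(*) as cnt,
       SUM(gpa) as total_gpa,
       AVG(credits) as avg_credits
FROM students
GROUP BY major

Result:
  Biology: 1 records, 3.09 total gpa, 72.00 avg credits
  CS: 2 records, 5.68 total gpa, 47.50 avg credits
  Chemistry: 2 records, 6.35 total gpa, 93.00 avg credits
  Economics: 2 records, 6.48 total gpa, 121.50 avg credits
  History: 3 records, 10.81 total gpa, 98.67 avg credits
  Physics: 1 records, 2.52 total gpa, 102.00 avg credits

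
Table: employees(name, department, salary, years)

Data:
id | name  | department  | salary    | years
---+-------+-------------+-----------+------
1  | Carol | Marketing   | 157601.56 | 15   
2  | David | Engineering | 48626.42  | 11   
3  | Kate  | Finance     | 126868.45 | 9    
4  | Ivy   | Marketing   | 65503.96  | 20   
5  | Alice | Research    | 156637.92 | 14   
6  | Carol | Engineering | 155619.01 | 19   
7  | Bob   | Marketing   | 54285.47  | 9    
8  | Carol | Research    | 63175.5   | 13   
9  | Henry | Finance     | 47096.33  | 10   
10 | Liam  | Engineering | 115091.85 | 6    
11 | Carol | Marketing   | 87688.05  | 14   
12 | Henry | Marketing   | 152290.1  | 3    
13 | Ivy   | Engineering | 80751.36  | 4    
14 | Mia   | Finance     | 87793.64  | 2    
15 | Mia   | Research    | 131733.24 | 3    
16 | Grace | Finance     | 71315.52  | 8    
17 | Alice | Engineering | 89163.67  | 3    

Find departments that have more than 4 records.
SELECT department, COUNT(*) as cnt
FROM employees
GROUP BY department
HAVING COUNT(*) > 4

Result:
  Engineering: 5
  Marketing: 5

Note: HAVING filters groups after aggregation, WHERE filters rows before.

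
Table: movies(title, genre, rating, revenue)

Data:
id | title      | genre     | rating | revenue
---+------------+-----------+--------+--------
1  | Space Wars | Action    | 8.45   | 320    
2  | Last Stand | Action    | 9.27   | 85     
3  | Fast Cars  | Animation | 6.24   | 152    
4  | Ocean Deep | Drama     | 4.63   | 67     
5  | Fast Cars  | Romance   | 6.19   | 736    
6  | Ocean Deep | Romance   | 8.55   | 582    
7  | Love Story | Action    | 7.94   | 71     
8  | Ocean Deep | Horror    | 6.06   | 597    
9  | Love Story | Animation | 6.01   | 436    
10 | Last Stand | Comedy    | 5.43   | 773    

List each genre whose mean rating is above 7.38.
SELECT genre, AVG(rating)
FROM movies
GROUP BY genre
HAVING AVG(rating) > 7.38

Result:
  Action: avg=8.55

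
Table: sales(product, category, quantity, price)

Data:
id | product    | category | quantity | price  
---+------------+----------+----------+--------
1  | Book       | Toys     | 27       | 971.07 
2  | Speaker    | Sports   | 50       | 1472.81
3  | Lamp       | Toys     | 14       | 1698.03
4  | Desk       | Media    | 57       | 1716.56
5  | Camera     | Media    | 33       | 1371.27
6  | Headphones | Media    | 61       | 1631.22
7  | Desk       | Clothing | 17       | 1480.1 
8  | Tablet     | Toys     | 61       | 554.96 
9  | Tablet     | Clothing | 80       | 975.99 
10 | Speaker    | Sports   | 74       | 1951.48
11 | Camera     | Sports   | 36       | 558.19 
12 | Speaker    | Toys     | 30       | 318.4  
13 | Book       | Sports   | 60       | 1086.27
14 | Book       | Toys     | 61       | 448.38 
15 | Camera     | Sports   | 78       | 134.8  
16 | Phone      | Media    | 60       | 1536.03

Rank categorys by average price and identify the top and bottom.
SELECT category, AVG(price)
FROM sales
GROUP BY category
ORDER BY AVG(price)

All groups:
  Toys: 798.17
  Sports: 1040.71
  Clothing: 1228.05
  Media: 1563.77

Highest: Media (1563.77)
Lowest: Toys (798.17)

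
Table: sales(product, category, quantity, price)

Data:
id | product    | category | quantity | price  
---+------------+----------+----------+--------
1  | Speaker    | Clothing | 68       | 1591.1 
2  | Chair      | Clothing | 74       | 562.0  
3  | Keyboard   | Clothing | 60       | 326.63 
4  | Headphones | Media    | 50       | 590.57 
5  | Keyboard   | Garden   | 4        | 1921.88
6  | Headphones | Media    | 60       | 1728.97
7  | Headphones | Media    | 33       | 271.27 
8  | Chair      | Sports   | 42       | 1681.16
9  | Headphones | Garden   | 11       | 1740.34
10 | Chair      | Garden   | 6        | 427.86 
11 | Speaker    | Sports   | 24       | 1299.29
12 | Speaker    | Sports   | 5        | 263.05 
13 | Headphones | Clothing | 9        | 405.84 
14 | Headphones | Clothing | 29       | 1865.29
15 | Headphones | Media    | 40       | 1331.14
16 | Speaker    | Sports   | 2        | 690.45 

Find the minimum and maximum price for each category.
SELECT category, MIN(price), MAX(price)
FROM sales
GROUP BY category

Result:
  Clothing: min=326.63, max=1865.29
  Garden: min=427.86, max=1921.88
  Media: min=271.27, max=1728.97
  Sports: min=263.05, max=1681.16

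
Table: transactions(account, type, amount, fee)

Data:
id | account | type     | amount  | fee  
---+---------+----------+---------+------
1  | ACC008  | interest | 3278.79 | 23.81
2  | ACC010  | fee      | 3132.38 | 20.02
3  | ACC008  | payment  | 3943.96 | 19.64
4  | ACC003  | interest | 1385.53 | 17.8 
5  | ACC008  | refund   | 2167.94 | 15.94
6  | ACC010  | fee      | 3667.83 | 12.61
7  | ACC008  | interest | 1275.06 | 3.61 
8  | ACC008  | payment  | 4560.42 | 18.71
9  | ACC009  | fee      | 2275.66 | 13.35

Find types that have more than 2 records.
SELECT type, COUNT(*) as cnt
FROM transactions
GROUP BY type
HAVING COUNT(*) > 2

Result:
  fee: 3
  interest: 3

Note: HAVING filters groups after aggregation, WHERE filters rows before.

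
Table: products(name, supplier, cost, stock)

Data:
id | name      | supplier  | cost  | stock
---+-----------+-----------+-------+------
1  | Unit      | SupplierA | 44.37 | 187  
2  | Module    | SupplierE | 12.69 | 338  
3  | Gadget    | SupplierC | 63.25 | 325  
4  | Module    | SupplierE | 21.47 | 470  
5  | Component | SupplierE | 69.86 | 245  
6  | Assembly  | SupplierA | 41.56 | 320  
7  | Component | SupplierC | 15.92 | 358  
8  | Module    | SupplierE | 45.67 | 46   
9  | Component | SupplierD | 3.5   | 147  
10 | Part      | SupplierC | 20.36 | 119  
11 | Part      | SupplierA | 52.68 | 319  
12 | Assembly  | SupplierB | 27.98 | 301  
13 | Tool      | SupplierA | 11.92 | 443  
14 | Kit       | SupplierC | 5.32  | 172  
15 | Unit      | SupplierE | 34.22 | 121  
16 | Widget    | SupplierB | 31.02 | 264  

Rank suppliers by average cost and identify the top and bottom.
SELECT supplier, AVG(cost)
FROM products
GROUP BY supplier
ORDER BY AVG(cost)

All groups:
  SupplierD: 3.50
  SupplierC: 26.21
  SupplierB: 29.50
  SupplierE: 36.78
  SupplierA: 37.63

Highest: SupplierA (37.63)
Lowest: SupplierD (3.50)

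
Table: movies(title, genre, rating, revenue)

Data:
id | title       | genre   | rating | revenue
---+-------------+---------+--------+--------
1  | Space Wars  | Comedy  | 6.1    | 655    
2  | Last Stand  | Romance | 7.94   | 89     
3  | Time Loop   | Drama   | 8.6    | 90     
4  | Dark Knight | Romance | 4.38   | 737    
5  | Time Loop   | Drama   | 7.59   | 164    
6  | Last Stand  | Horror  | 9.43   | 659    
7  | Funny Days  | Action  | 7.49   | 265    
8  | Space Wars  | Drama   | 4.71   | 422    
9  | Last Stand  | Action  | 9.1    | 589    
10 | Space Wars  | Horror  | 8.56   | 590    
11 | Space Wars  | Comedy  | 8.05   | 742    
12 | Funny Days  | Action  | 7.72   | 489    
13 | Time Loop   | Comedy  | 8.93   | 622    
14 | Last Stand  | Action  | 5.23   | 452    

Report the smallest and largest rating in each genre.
SELECT genre, MIN(rating), MAX(rating)
FROM movies
GROUP BY genre

Result:
  Action: min=5.23, max=9.10
  Comedy: min=6.10, max=8.93
  Drama: min=4.71, max=8.60
  Horror: min=8.56, max=9.43
  Romance: min=4.38, max=7.94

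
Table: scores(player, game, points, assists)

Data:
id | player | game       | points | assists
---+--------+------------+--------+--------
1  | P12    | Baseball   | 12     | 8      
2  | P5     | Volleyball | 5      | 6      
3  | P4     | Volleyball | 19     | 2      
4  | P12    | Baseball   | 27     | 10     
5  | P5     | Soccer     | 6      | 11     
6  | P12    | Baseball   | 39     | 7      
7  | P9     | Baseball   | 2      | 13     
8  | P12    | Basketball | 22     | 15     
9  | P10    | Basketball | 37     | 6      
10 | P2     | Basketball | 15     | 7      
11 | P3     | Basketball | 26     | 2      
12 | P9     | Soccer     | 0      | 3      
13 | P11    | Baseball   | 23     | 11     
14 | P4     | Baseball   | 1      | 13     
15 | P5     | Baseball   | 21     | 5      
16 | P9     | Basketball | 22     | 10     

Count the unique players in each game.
SELECT game, COUNT(DISTINCT player)
FROM scores
GROUP BY game

Result:
  Baseball: 5 distinct
  Basketball: 5 distinct
  Soccer: 2 distinct
  Volleyball: 2 distinct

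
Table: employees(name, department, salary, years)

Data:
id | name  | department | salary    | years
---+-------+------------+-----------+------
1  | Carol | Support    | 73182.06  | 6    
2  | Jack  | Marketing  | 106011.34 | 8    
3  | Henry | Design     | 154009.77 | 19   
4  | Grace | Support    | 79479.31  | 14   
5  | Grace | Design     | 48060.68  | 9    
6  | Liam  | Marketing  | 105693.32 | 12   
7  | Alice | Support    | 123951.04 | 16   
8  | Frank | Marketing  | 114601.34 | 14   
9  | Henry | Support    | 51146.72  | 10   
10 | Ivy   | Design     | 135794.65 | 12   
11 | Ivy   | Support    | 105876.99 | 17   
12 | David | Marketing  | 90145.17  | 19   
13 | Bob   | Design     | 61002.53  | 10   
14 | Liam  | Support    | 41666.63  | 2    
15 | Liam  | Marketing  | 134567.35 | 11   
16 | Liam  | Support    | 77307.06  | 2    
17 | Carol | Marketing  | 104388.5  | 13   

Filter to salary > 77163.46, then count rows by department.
SELECT department, COUNT(*)
FROM employees
WHERE salary > 77163.46
GROUP BY department

Note: WHERE filters rows before grouping.

Result:
  Design: 2
  Marketing: 6
  Support: 4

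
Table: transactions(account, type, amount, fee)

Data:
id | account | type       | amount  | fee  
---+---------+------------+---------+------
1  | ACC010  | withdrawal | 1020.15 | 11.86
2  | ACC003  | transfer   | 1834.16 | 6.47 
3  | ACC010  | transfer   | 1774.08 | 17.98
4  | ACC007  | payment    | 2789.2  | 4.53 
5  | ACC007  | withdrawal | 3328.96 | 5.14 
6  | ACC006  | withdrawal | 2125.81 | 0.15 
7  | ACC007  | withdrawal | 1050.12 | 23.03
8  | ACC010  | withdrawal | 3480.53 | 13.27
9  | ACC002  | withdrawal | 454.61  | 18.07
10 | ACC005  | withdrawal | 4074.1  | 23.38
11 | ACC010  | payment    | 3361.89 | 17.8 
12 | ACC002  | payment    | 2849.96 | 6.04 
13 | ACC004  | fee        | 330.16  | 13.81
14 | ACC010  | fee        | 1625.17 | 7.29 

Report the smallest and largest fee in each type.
SELECT type, MIN(fee), MAX(fee)
FROM transactions
GROUP BY type

Result:
  fee: min=7.29, max=13.81
  payment: min=4.53, max=17.80
  transfer: min=6.47, max=17.98
  withdrawal: min=0.15, max=23.38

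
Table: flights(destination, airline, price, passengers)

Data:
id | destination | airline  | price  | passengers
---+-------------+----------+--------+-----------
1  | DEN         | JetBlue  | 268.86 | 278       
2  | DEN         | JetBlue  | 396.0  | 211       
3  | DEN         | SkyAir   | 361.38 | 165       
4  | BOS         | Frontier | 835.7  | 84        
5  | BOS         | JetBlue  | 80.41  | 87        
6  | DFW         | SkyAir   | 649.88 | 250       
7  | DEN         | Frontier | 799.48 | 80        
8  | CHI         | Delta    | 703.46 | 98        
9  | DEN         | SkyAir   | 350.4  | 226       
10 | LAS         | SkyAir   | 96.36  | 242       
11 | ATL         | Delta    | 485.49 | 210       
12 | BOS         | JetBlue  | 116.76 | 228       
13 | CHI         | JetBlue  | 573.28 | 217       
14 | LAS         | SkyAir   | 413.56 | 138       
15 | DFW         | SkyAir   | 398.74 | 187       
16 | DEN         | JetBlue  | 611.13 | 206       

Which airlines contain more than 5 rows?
SELECT airline, COUNT(*) as cnt
FROM flights
GROUP BY airline
HAVING COUNT(*) > 5

Result:
  JetBlue: 6
  SkyAir: 6

Note: HAVING filters groups after aggregation, WHERE filters rows before.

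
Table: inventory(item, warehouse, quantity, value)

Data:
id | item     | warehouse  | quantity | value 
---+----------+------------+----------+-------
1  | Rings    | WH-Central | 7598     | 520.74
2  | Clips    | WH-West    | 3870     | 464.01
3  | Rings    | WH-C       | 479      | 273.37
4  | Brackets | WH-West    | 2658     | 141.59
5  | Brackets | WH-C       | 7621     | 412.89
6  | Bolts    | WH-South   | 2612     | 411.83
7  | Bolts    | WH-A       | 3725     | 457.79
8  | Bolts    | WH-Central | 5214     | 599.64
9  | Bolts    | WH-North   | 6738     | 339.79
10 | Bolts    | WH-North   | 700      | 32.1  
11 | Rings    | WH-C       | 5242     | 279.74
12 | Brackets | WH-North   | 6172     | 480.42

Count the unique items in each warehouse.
SELECT warehouse, COUNT(DISTINCT item)
FROM inventory
GROUP BY warehouse

Result:
  WH-A: 1 distinct
  WH-C: 2 distinct
  WH-Central: 2 distinct
  WH-North: 2 distinct
  WH-South: 1 distinct
  WH-West: 2 distinct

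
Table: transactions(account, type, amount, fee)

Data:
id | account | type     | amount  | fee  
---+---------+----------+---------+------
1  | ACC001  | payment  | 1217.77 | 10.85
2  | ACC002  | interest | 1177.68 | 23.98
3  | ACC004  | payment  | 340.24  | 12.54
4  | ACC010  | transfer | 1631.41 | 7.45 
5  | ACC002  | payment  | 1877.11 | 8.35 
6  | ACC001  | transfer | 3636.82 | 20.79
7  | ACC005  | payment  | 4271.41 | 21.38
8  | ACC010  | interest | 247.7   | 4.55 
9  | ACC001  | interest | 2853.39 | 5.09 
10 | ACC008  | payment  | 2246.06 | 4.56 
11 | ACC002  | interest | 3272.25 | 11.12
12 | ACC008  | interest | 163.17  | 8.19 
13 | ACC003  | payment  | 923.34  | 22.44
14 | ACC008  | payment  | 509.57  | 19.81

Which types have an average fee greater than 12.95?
SELECT type, AVG(fee)
FROM transactions
GROUP BY type
HAVING AVG(fee) > 12.95

Result:
  payment: avg=14.28
  transfer: avg=14.12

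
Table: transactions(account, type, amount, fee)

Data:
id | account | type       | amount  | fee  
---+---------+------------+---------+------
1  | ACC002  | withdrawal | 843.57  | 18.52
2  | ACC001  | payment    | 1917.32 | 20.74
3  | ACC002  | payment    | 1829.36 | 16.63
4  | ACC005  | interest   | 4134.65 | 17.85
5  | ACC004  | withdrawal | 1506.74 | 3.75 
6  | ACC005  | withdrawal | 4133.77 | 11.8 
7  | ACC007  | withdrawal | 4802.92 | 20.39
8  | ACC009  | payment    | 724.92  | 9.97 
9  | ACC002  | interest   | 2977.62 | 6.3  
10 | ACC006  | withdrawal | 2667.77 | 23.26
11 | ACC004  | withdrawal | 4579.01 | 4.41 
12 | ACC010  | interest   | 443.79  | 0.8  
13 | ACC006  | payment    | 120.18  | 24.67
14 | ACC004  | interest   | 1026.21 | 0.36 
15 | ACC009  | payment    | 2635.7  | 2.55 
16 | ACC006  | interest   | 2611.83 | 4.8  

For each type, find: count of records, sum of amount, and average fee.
SELECT type,
       COUNT(*) as cnt,
       SUM(amount) as total_amount,
       AVG(fee) as avg_fee
FROM transactions
GROUP BY type

Result:
  interest: 5 records, 11194.10 total amount, 6.02 avg fee
  payment: 5 records, 7227.48 total amount, 14.91 avg fee
  withdrawal: 6 records, 18533.78 total amount, 13.69 avg fee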